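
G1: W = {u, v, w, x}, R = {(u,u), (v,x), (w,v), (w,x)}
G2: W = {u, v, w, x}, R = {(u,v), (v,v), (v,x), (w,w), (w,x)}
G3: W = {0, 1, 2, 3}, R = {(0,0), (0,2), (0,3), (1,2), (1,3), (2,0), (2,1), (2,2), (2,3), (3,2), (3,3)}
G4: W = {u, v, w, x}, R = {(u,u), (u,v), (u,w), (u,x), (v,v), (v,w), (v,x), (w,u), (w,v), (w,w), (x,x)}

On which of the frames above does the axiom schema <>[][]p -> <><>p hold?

G3, G4

This is the axiom for a generalized confluence (Geach) condition; its first-order frame correspondent is forall x forall y (xRy -> exists w (y R^2 w & x R^2 w)).
G1: fails — vRx but no t with xR²t and vR²t.
G2: fails — vRx but no t with xR²t and vR²t.
G3: ✓.
G4: ✓.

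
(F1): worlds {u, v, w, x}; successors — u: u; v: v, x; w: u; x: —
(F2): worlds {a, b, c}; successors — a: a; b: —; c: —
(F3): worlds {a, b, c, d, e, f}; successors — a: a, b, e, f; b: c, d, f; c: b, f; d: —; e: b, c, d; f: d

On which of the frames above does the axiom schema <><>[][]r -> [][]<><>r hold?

Frame correspondent (Sahlqvist): forall x forall y forall z ((x R^2 y & x R^2 z) -> exists w (y R^2 w & z R^2 w)) — i.e. a generalized confluence (Geach) condition.
(F1): fails — vR²v, vR²x but no t with vR²t and xR²t.
(F2): holds.
(F3): fails — aR²a, aR²d but no w with aR²w and dR²w.
Valid on: (F2).

(F2)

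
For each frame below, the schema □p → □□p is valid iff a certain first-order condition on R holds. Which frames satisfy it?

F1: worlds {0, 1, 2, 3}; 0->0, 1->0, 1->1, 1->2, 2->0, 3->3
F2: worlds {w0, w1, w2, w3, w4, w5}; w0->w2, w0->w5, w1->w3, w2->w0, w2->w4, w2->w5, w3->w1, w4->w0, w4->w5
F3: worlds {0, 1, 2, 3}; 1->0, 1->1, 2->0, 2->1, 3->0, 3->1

F1, F3

Frame correspondent (Sahlqvist): ∀x ∀y ∀z (Rxy ∧ Ryz → Rxz) — i.e. transitivity.
F1: ✓.
F2: fails — Rw3w1 and Rw1w3 but not Rw3w3.
F3: ✓.
Valid on: F1, F3.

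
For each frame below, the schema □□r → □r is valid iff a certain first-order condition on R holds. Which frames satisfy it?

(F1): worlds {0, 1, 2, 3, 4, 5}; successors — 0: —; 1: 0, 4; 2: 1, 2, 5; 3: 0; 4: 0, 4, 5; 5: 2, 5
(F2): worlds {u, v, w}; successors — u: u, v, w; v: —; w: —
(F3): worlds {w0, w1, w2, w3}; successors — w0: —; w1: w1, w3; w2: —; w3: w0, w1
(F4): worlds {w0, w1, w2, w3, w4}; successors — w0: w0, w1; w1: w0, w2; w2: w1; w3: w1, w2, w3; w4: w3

(F2)

Frame correspondent (Sahlqvist): ∀x ∀y (Rxy → ∃z (Rxz ∧ Rzy)) — i.e. density.
(F1): fails — R30 but no z with R3z and Rz0.
(F2): satisfies the condition.
(F3): fails — Rw3w0 but no z with Rw3z and Rzw0.
(F4): fails — Rw1w2 but no z with Rw1z and Rzw2.
Valid on: (F2).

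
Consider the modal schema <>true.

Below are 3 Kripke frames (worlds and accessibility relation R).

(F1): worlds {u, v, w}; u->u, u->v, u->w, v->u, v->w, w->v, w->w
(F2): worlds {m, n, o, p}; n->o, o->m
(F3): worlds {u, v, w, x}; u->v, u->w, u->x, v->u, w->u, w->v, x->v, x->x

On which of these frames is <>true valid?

This is the axiom for seriality; its first-order frame correspondent is forall x exists y Rxy.
(F1): satisfies the condition.
(F2): fails — world m has no successor.
(F3): satisfies the condition.
Valid on: (F1), (F3).

(F1), (F3)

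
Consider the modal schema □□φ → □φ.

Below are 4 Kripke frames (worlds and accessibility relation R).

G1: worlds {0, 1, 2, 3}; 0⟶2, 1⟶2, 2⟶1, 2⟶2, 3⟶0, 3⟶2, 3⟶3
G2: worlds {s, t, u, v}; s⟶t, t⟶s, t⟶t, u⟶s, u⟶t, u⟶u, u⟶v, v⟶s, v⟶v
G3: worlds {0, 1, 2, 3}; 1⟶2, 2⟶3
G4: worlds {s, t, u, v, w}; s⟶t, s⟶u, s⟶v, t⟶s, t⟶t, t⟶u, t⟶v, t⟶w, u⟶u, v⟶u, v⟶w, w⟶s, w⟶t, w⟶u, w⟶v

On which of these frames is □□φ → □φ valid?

The schema corresponds to density: ∀x ∀y (Rxy → ∃z (Rxz ∧ Rzy)).
G1: holds.
G2: holds.
G3: fails — R12 but no z with R1z and Rz2.
G4: fails — Rvw but no z with Rvz and Rzw.
Valid on: G1, G2.

G1, G2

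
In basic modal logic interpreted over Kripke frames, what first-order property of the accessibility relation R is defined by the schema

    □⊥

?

This is the Ver axiom.
It corresponds to emptiness of R: ∀x ∀y ¬Rxy.

emptiness of R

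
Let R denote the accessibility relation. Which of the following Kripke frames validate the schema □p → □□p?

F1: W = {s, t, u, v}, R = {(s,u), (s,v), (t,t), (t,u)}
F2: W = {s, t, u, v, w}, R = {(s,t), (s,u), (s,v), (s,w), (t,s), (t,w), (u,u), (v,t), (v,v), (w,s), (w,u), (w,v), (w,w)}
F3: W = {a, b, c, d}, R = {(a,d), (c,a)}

F1

Frame correspondent (Sahlqvist): ∀x ∀y ∀z (Rxy ∧ Ryz → Rxz) — i.e. transitivity.
F1: condition met.
F2: fails — Rvt and Rts but not Rvs.
F3: fails — Rca and Rad but not Rcd.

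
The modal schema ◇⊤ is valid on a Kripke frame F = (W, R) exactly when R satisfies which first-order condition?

Seriality

◇⊤ holds at w iff w has a successor, so frame-validity of ◇⊤ is exactly seriality. Equivalently via □q → ◇q:
Suppose □q→◇q is valid. At any x set V(q)=W. Then □q at x, so ◇q at x, so x has a successor.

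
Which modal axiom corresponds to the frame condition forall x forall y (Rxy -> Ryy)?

□(□p → p)

This is shift-reflexivity; the standard corresponding axiom is T□: □(□p → p).
Suppose □(□p→p) is valid. Take Rxy and set V(p)={w : Ryw}. Then at y, □p holds; since □(□p→p) at x, □p→p at y, so p at y, i.e. Ryy.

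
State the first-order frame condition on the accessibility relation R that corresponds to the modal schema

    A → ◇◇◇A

∀x ∃w (x = w ∧ xR³w)

This is a Sahlqvist (Geach-type) schema ◇^0□^0A → □^0◇^3A.
Minimal-valuation argument: fix x; take any y with xR^0y and any z with xR^0z. Set V(A) to the set of worlds R-reachable from y in exactly 0 steps. Then □^0A holds at y, so the antecedent holds at x; validity forces ◇^3A at z, giving a w with zR^3w and yR^0w.
First-order correspondent: ∀x ∃w (x = w ∧ xR³w).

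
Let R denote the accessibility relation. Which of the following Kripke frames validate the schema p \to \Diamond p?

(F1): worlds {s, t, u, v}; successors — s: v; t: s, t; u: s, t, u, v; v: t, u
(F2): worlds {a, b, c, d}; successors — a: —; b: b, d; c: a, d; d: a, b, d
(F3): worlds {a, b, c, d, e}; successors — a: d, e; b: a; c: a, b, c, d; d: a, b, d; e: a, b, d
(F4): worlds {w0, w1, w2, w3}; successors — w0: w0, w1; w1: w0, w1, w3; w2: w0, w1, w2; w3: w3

(F4)

This is the axiom for reflexivity; its first-order frame correspondent is \forall x Rxx.
(F1): fails — world s does not see itself.
(F2): fails — world a does not see itself.
(F3): fails — world a does not see itself.
(F4): holds.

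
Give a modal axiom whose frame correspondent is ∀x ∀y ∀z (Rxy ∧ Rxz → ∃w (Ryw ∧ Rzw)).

◇□r → □◇r

A defining formula is ◇□r → □◇r (the .2 axiom).
Suppose ◇□r→□◇r is valid. Take Rxy, Rxz and set V(r)={w : Ryw}. Then □r at y so ◇□r at x, so □◇r at x, so ◇r at z, giving w with Rzw and Ryw.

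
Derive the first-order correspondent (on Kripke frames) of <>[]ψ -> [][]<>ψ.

This is a Sahlqvist (Geach-type) schema ◇^1□^1ψ → □^2◇^1ψ.
First-order correspondent: forall x forall y forall z ((xRy & x R^2 z) -> exists w (yRw & zRw)).

forall x forall y forall z ((xRy & x R^2 z) -> exists w (yRw & zRw))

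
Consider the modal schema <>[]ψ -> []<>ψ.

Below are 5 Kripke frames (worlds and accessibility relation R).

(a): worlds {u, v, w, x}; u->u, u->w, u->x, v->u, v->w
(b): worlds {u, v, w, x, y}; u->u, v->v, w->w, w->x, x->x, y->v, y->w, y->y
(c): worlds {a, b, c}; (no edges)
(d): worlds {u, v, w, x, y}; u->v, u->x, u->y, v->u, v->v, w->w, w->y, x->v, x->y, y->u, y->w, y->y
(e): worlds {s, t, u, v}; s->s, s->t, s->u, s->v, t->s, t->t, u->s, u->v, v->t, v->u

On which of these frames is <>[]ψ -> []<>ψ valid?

Frame correspondent (Sahlqvist): forall x forall y forall z (Rxy & Rxz -> exists w (Ryw & Rzw)) — i.e. convergence.
(a): fails — Ruw and Ruw but w and w have no common successor.
(b): fails — Ryv and Ryw but v and w have no common successor.
(c): holds.
(d): holds.
(e): fails — Rsv and Rsu but v and u have no common successor.

(c), (d)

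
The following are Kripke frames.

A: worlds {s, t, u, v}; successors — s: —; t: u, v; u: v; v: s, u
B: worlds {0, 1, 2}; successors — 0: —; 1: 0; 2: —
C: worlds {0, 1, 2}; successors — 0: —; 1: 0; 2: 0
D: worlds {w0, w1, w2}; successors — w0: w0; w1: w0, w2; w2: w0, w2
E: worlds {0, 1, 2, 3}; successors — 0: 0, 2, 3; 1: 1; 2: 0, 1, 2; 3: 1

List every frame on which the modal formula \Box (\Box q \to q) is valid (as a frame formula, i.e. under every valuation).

This is the axiom for shift-reflexivity; its first-order frame correspondent is \forall x \forall y (Rxy \to Ryy).
A: fails — Ruv but not Rvv.
B: fails — R10 but not R00.
C: fails — R10 but not R00.
D: holds.
E: fails — R03 but not R33.
Valid on: D.

D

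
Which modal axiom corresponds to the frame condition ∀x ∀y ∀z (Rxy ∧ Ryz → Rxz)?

A defining formula is □s → □□s (the 4 axiom).
Suppose □s→□□s is valid. Take Rxy, Ryz and set V(s)={w : Rxw}. Then □s at x, so □□s at x, so □s at y, so s at z, i.e. Rxz.

□s → □□s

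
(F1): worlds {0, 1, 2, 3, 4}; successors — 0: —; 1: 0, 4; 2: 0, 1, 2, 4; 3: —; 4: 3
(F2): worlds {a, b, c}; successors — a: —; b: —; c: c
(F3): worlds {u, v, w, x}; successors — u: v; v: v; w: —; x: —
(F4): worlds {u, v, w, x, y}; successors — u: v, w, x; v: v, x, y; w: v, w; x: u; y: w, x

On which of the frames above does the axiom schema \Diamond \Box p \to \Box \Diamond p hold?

(F2), (F3)

The schema corresponds to convergence: \forall x \forall y \forall z (Rxy \wedge Rxz \to \exists w (Ryw \wedge Rzw)).
(F1): fails — R10 and R10 but 0 and 0 have no common successor.
(F2): condition met.
(F3): condition met.
(F4): fails — Ruv and Rux but v and x have no common successor.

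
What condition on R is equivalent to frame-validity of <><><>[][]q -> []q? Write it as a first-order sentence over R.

This is a Sahlqvist (Geach-type) schema ◇^3□^2q → □^1◇^0q.
Minimal-valuation argument: fix x; take any y with xR^3y and any z with xR^1z. Set V(q) to the set of worlds R-reachable from y in exactly 2 steps. Then □^2q holds at y, so the antecedent holds at x; validity forces ◇^0q at z, giving a w with zR^0w and yR^2w.
First-order correspondent: forall x forall y forall z ((x R^3 y & xRz) -> exists w (y R^2 w & z = w)).

forall x forall y forall z ((x R^3 y & xRz) -> exists w (y R^2 w & z = w))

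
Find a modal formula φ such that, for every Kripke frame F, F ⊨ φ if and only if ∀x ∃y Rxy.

□r → ◇r

A defining formula is □r → ◇r (the D axiom).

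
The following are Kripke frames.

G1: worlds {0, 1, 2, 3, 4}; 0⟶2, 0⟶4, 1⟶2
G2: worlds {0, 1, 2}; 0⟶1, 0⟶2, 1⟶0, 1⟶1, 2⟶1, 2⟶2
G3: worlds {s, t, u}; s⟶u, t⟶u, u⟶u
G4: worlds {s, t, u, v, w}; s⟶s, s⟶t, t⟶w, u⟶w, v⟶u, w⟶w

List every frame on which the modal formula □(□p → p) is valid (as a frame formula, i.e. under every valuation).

Frame correspondent (Sahlqvist): ∀x ∀y (Rxy → Ryy) — i.e. shift-reflexivity.
G1: fails — R12 but not R22.
G2: fails — R10 but not R00.
G3: holds.
G4: fails — Rvu but not Ruu.
Valid on: G3.

G3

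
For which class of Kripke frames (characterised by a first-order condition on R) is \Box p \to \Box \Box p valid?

Suppose □p→□□p is valid. Take Rxy, Ryz and set V(p)={w : Rxw}. Then □p at x, so □□p at x, so □p at y, so p at z, i.e. Rxz.
Conversely, on a frame with transitivity the schema holds at every world under every valuation.
So the correspondent is transitivity.

Transitivity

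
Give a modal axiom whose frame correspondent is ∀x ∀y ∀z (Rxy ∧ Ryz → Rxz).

The condition is transitivity. The 4 schema □r → □□r defines it.
Suppose □r→□□r is valid. Take Rxy, Ryz and set V(r)={w : Rxw}. Then □r at x, so □□r at x, so □r at y, so r at z, i.e. Rxz.

□r → □□r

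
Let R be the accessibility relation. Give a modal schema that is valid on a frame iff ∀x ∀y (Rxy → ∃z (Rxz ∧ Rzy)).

This is density; the standard corresponding axiom is C4: □□p → □p.
Suppose □□p→□p is valid. Take Rxy and set V(p)={w : xR²w}. Then □□p at x, so □p at x, so p at y, i.e. ∃z(Rxz∧Rzy).

□□p → □p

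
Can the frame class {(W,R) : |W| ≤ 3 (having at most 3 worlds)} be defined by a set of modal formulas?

Modal frame validity is preserved under disjoint unions.
Any modal formula valid on each of 4 disjoint one-world frames is valid on their disjoint union (validity is preserved under disjoint unions). Each one-world frame has |W|=1≤3, but the union has |W|=4.
So the class is not modally definable.

Not definable by any modal formula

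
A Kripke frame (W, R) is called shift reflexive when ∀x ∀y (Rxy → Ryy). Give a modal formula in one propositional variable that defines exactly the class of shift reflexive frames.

A defining formula is □(□s → s) (the T□ axiom).
Suppose □(□s→s) is valid. Take Rxy and set V(s)={w : Ryw}. Then at y, □s holds; since □(□s→s) at x, □s→s at y, so s at y, i.e. Ryy.

□(□s → s)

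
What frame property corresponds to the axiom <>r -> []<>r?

This is the 5 axiom.
It corresponds to the Euclidean property: forall x forall y forall z (Rxy & Rxz -> Ryz).

the Euclidean property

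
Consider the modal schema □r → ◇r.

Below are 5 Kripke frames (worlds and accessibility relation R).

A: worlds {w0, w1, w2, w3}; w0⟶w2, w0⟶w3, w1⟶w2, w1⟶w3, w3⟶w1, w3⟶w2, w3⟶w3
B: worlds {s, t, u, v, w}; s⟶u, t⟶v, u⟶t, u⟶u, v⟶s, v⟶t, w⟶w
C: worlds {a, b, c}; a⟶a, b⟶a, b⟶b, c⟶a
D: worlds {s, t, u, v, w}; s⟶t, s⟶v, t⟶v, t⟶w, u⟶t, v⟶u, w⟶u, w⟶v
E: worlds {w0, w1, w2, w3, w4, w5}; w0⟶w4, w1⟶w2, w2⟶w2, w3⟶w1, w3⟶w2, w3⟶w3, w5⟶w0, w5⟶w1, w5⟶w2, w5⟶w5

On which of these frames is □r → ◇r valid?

Frame correspondent (Sahlqvist): ∀x ∃y Rxy — i.e. seriality.
A: fails — world w2 has no successor.
B: satisfies the condition.
C: satisfies the condition.
D: satisfies the condition.
E: fails — world w4 has no successor.
Valid on: B, C, D.

B, C, D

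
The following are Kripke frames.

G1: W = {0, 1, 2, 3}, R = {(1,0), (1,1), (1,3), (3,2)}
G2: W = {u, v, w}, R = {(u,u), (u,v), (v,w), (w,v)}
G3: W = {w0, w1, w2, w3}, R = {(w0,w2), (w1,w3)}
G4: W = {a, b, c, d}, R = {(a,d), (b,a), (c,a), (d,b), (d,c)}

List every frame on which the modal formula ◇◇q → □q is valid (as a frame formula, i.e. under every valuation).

G3

This is the axiom for a generalized confluence (Geach) condition; its first-order frame correspondent is ∀x ∀y ∀z ((xR²y ∧ xRz) → ∃w (y = w ∧ z = w)).
G1: fails — 1R²0, 1R1 but 0 ≠ 1.
G2: fails — uR²u, uRv but u ≠ v.
G3: ✓.
G4: fails — aR²b, aRd but b ≠ d.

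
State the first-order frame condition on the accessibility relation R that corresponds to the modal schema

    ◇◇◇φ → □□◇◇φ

This is a Sahlqvist (Geach-type) schema ◇^3□^0φ → □^2◇^2φ.
First-order correspondent: ∀x ∀y ∀z ((xR³y ∧ xR²z) → ∃w (y = w ∧ zR²w)).

∀x ∀y ∀z ((xR³y ∧ xR²z) → ∃w (y = w ∧ zR²w))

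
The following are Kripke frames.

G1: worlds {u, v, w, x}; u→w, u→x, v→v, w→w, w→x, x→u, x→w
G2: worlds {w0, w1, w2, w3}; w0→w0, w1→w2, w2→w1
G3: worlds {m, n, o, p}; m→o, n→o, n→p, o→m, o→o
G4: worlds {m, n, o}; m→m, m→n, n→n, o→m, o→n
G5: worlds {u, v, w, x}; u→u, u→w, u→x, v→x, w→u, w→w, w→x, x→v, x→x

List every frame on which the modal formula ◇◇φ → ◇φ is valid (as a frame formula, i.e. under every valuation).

G4

This is the axiom for transitivity; its first-order frame correspondent is ∀x ∀y ∀z (Rxy ∧ Ryz → Rxz).
G1: fails — Rxw and Rwx but not Rxx.
G2: fails — Rw1w2 and Rw2w1 but not Rw1w1.
G3: fails — Rno and Rom but not Rnm.
G4: holds.
G5: fails — Rwx and Rxv but not Rwv.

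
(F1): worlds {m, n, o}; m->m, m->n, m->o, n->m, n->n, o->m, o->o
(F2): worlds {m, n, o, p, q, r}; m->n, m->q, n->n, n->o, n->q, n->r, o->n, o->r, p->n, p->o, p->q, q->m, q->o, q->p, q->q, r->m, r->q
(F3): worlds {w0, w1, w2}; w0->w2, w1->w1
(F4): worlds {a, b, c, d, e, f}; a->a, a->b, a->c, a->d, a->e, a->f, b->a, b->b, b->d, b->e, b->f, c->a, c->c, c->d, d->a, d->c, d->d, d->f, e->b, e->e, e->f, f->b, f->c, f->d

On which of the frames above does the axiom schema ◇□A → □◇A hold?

This is the axiom for convergence; its first-order frame correspondent is ∀x ∀y ∀z (Rxy ∧ Rxz → ∃w (Ryw ∧ Rzw)).
(F1): ✓.
(F2): fails — Rnr and Rno but r and o have no common successor.
(F3): fails — Rw0w2 and Rw0w2 but w2 and w2 have no common successor.
(F4): fails — Rae and Rac but e and c have no common successor.
Valid on: (F1).

(F1)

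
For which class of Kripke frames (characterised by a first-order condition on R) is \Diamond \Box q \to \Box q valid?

the Euclidean property

Equivalently (dual form): ◇q → □◇q.
Suppose ◇q→□◇q is valid. Take Rxy, Rxz and set V(q)={y}. Then ◇q at x, so □◇q at x, so ◇q at z, so some w with Rzw has q; w=y, i.e. Rzy. By symmetry of the argument, Ryz.
Conversely, on a frame with the Euclidean property the schema holds at every world under every valuation.
So the correspondent is the Euclidean property.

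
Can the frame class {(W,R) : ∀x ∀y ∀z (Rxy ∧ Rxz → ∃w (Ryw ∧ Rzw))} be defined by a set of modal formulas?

Yes: it is convergence, defined by the .2 schema ◇□r → □◇r.
Suppose ◇□r→□◇r is valid. Take Rxy, Rxz and set V(r)={w : Ryw}. Then □r at y so ◇□r at x, so □◇r at x, so ◇r at z, giving w with Rzw and Ryw.

Definable; ◇□r → □◇r defines it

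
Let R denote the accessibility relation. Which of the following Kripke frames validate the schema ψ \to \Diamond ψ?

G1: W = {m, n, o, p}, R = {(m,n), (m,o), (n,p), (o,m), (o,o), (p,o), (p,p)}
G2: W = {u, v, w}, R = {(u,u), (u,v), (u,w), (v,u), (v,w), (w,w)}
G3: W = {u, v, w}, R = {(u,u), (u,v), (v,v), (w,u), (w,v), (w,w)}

Frame correspondent (Sahlqvist): \forall x Rxx — i.e. reflexivity.
G1: fails — world m does not see itself.
G2: fails — world v does not see itself.
G3: holds.
Valid on: G3.

G3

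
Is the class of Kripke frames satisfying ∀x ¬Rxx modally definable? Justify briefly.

If a class were modally definable it would be closed under surjective bounded morphisms (Goldblatt–Thomason).
The 5-cycle (worlds w0,w1,w2,w3,w4 with w0→w1→w2→w3→w4→w0) is irreflexive, and the map sending every world to a single reflexive point • is a surjective bounded morphism (forth: every edge maps to (•,•); back: every world has a successor). So any modal formula valid on the 5-cycle is also valid on the reflexive point, which is not irreflexive.
So the class is not modally definable.

No — not modally definable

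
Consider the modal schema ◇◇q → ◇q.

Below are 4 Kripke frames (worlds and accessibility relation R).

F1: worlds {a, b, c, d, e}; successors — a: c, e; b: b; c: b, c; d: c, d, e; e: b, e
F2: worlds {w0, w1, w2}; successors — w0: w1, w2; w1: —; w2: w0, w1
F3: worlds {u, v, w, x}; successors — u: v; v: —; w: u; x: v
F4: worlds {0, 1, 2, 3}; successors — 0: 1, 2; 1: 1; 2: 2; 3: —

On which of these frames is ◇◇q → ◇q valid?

F4

Frame correspondent (Sahlqvist): ∀x ∀y ∀z (Rxy ∧ Ryz → Rxz) — i.e. transitivity.
F1: fails — Rde and Reb but not Rdb.
F2: fails — Rw2w0 and Rw0w2 but not Rw2w2.
F3: fails — Rwu and Ruv but not Rwv.
F4: condition met.
Valid on: F4.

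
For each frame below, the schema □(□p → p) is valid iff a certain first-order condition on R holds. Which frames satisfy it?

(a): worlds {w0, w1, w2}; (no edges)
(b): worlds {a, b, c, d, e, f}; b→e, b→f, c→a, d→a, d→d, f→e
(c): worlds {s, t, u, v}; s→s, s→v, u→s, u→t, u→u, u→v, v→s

This is the axiom for shift-reflexivity; its first-order frame correspondent is ∀x ∀y (Rxy → Ryy).
(a): ✓.
(b): fails — Rbf but not Rff.
(c): fails — Ruv but not Rvv.

(a)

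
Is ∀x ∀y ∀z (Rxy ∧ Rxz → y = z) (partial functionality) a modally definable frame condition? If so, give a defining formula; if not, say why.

The condition is partial functionality. A defining modal formula is ◇p → □p.
Suppose ◇p→□p is valid. Take Rxy, Rxz and set V(p)={y}. Then ◇p at x, so □p at x, so p at z, i.e. z=y.

Definable; ◇p → □p defines it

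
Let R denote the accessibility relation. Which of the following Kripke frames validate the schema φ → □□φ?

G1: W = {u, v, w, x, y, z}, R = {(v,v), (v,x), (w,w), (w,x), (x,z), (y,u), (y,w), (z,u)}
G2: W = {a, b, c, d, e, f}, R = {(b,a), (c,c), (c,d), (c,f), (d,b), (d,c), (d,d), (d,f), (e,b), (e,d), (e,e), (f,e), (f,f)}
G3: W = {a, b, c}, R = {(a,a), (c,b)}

This is the axiom for a generalized confluence (Geach) condition; its first-order frame correspondent is ∀x ∀z (xR²z → ∃w (x = w ∧ z = w)).
G1: fails — vR²x but v ≠ x.
G2: fails — cR²b but c ≠ b.
G3: ✓.

G3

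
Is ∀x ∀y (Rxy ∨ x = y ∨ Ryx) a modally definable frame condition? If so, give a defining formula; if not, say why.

Modal frame validity is preserved under disjoint unions.
Take 2 disjoint single-world reflexive frames: each is trivially connected, but their disjoint union has 2 worlds with no edge between distinct components, so it is not connected.
Hence connectedness of R is not modally definable.

No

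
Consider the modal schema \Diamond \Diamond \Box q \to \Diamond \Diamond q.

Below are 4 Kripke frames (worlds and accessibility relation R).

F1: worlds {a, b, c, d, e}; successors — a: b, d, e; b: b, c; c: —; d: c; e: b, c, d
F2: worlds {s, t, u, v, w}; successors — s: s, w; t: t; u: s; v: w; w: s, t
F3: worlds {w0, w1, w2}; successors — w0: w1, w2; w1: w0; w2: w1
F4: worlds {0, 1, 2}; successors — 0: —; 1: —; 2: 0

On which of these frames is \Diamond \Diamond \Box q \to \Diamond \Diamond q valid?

This is the axiom for a generalized confluence (Geach) condition; its first-order frame correspondent is \forall x \forall y (x R^2 y \to \exists w (yRw \wedge x R^2 w)).
F1: fails — aR²c but no w with cRw and aR²w.
F2: satisfies the condition.
F3: fails — w1R²w1 but no w with w1Rw and w1R²w.
F4: satisfies the condition.
Valid on: F2, F4.

F2, F4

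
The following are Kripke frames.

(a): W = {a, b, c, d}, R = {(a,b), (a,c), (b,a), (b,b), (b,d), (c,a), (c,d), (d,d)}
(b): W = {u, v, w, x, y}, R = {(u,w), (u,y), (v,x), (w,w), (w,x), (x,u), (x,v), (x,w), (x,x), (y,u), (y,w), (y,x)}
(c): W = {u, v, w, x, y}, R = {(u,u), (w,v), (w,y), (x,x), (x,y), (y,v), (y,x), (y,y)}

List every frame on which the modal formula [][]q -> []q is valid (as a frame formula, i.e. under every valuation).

This is the axiom for density; its first-order frame correspondent is forall x forall y (Rxy -> exists z (Rxz & Rzy)).
(a): fails — Rac but no z with Raz and Rzc.
(b): fails — Ruy but no z with Ruz and Rzy.
(c): holds.

(c)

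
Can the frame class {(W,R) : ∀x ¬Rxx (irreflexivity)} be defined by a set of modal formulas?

Modal frame validity is preserved under surjective bounded morphisms.
The 5-cycle (worlds 0,1,2,3,4 with 0→1→2→3→4→0) is irreflexive, and the map sending every world to a single reflexive point • is a surjective bounded morphism (forth: every edge maps to (•,•); back: every world has a successor). So any modal formula valid on the 5-cycle is also valid on the reflexive point, which is not irreflexive.
So no modal formula (or set of formulas) defines exactly the irreflexive frames.

No — not modally definable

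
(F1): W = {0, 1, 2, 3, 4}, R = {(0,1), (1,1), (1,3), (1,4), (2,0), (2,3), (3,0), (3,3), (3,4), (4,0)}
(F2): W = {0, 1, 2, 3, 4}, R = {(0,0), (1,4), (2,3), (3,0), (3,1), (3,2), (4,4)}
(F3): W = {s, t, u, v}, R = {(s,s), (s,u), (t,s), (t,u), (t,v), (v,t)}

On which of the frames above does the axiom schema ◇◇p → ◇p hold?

This is the axiom for transitivity; its first-order frame correspondent is ∀x ∀y ∀z (Rxy ∧ Ryz → Rxz).
(F1): fails — R01 and R14 but not R04.
(F2): fails — R32 and R23 but not R33.
(F3): fails — Rtv and Rvt but not Rtt.

none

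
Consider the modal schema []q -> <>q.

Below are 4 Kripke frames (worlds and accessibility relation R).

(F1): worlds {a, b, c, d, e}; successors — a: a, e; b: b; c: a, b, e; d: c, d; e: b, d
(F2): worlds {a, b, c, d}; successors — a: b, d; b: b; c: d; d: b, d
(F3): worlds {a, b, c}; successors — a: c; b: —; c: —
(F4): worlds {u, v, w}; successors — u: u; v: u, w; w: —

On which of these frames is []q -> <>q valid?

(F1), (F2)

This is the axiom for seriality; its first-order frame correspondent is forall x exists y Rxy.
(F1): holds.
(F2): holds.
(F3): fails — world b has no successor.
(F4): fails — world w has no successor.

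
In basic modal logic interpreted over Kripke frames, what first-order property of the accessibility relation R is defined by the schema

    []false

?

emptiness of R

□⊥ is valid iff no world has any successor (otherwise □⊥ fails at any world with one).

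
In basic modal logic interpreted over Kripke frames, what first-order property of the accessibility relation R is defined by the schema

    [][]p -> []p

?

density: forall x forall y (Rxy -> exists z (Rxz & Rzy))

This is the C4 axiom.
Its frame correspondent is density — forall x forall y (Rxy -> exists z (Rxz & Rzy)).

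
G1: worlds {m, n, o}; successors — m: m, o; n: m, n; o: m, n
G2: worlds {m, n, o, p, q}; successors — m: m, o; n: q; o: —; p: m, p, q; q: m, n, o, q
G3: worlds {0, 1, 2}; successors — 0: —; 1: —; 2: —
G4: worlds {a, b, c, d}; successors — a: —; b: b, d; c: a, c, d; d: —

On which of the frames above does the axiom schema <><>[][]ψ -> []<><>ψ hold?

This is the axiom for a generalized confluence (Geach) condition; its first-order frame correspondent is forall x forall y forall z ((x R^2 y & xRz) -> exists w (y R^2 w & z R^2 w)).
G1: holds.
G2: fails — mR²m, mRo but no w with mR²w and oR²w.
G3: holds.
G4: fails — bR²b, bRd but no w with bR²w and dR²w.
Valid on: G1, G3.

G1, G3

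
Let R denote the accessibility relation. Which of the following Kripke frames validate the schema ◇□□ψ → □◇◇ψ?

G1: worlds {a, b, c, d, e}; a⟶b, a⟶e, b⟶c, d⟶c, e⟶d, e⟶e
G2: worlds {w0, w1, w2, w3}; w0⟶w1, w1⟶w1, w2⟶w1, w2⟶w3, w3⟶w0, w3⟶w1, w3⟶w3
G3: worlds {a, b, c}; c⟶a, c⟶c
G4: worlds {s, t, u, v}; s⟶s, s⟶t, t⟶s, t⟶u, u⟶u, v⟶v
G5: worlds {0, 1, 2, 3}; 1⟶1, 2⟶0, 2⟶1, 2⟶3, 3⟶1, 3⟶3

G2, G4

Frame correspondent (Sahlqvist): ∀x ∀y ∀z ((xRy ∧ xRz) → ∃w (yR²w ∧ zR²w)) — i.e. a generalized confluence (Geach) condition.
G1: fails — aRb, aRb but no w with bR²w and bR²w.
G2: satisfies the condition.
G3: fails — cRa, cRa but no w with aR²w and aR²w.
G4: satisfies the condition.
G5: fails — 2R0, 2R0 but no w with 0R²w and 0R²w.
Valid on: G2, G4.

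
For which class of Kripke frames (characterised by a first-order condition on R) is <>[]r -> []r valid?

Equivalently (dual form): ◇r → □◇r.
Suppose ◇r→□◇r is valid. Take Rxy, Rxz and set V(r)={y}. Then ◇r at x, so □◇r at x, so ◇r at z, so some w with Rzw has r; w=y, i.e. Rzy. By symmetry of the argument, Ryz.

The Euclidean property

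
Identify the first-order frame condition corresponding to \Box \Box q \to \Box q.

Density

Suppose □□q→□q is valid. Take Rxy and set V(q)={w : xR²w}. Then □□q at x, so □q at x, so q at y, i.e. ∃z(Rxz∧Rzy).
Conversely, on a frame with density the schema holds at every world under every valuation.
So the correspondent is density.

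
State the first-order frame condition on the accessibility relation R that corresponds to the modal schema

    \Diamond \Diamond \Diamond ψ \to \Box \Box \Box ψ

This is a Sahlqvist (Geach-type) schema ◇^3□^0ψ → □^3◇^0ψ.
Minimal-valuation argument: fix x; take any y with xR^3y and any z with xR^3z. Set V(ψ) to the set of worlds R-reachable from y in exactly 0 steps. Then □^0ψ holds at y, so the antecedent holds at x; validity forces ◇^0ψ at z, giving a w with zR^0w and yR^0w.
First-order correspondent: \forall x \forall y \forall z ((x R^3 y \wedge x R^3 z) \to \exists w (y = w \wedge z = w)).

\forall x \forall y \forall z ((x R^3 y \wedge x R^3 z) \to \exists w (y = w \wedge z = w))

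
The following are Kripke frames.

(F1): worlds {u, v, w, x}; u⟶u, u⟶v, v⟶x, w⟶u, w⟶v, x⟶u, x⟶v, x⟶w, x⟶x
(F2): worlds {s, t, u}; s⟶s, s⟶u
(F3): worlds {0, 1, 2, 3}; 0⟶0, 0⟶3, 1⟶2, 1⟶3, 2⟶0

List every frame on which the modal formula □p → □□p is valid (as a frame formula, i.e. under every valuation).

Frame correspondent (Sahlqvist): ∀x ∀y ∀z (Rxy ∧ Ryz → Rxz) — i.e. transitivity.
(F1): fails — Ruv and Rvx but not Rux.
(F2): condition met.
(F3): fails — R12 and R20 but not R10.
Valid on: (F2).

(F2)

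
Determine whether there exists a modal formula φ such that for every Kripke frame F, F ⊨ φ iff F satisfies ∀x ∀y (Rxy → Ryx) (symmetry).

Yes, by r → □◇r

Yes: it is symmetry, defined by the B schema r → □◇r.
Suppose r→□◇r is valid. Take Rxy and set V(r)={x}. Then r at x, so □◇r at x, so ◇r at y, so some z with Ryz has r; z=x, i.e. Ryx.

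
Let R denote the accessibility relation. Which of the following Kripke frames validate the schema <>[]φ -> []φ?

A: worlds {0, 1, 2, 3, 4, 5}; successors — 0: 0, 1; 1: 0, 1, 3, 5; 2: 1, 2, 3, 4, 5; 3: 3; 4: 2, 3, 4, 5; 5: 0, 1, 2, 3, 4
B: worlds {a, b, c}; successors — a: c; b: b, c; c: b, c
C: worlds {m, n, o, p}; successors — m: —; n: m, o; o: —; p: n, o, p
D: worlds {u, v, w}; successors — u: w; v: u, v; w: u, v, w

This is the axiom for the Euclidean property; its first-order frame correspondent is forall x forall y forall z (Rxy & Rxz -> Ryz).
A: fails — R15 and R15 but not R55.
B: ✓.
C: fails — Rno and Rno but not Roo.
D: fails — Rvu and Rvv but not Ruv.
Valid on: B.

B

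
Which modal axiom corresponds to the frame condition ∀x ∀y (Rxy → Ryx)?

A defining formula is q → □◇q (the B axiom).
Suppose q→□◇q is valid. Take Rxy and set V(q)={x}. Then q at x, so □◇q at x, so ◇q at y, so some z with Ryz has q; z=x, i.e. Ryx.

q → □◇q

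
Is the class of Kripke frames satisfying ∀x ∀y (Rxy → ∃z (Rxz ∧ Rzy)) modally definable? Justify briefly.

Definable; □□q → □q defines it

The condition is density. A defining modal formula is □□q → □q.
Suppose □□q→□q is valid. Take Rxy and set V(q)={w : xR²w}. Then □□q at x, so □q at x, so q at y, i.e. ∃z(Rxz∧Rzy).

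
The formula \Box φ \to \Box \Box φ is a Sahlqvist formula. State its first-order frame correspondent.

transitivity

Suppose □φ→□□φ is valid. Take Rxy, Ryz and set V(φ)={w : Rxw}. Then □φ at x, so □□φ at x, so □φ at y, so φ at z, i.e. Rxz.
Conversely, any frame satisfying \forall x \forall y \forall z (Rxy \wedge Ryz \to Rxz) validates the schema.
So the correspondent is transitivity.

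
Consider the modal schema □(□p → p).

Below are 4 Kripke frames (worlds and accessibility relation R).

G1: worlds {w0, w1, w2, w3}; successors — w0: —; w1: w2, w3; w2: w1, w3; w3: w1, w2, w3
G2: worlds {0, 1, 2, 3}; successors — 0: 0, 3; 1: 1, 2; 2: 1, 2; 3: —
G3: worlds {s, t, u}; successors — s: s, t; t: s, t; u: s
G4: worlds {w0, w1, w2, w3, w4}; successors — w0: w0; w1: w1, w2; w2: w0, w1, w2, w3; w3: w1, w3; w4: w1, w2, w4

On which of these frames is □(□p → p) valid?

Frame correspondent (Sahlqvist): ∀x ∀y (Rxy → Ryy) — i.e. shift-reflexivity.
G1: fails — Rw1w2 but not Rw2w2.
G2: fails — R03 but not R33.
G3: condition met.
G4: condition met.
Valid on: G3, G4.

G3, G4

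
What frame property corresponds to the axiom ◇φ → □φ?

Partial functionality

Suppose ◇φ→□φ is valid. Take Rxy, Rxz and set V(φ)={y}. Then ◇φ at x, so □φ at x, so φ at z, i.e. z=y.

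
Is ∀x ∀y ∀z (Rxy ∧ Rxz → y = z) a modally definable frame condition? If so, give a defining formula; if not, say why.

Definable; ◇r → □r defines it

Yes: it is partial functionality, defined by the CD schema ◇r → □r.
Suppose ◇r→□r is valid. Take Rxy, Rxz and set V(r)={y}. Then ◇r at x, so □r at x, so r at z, i.e. z=y.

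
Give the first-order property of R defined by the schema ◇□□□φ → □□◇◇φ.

∀x ∀y ∀z ((xRy ∧ xR²z) → ∃w (yR³w ∧ zR²w))

This is a Sahlqvist (Geach-type) schema ◇^1□^3φ → □^2◇^2φ.
Minimal-valuation argument: fix x; take any y with xR^1y and any z with xR^2z. Set V(φ) to the set of worlds R-reachable from y in exactly 3 steps. Then □^3φ holds at y, so the antecedent holds at x; validity forces ◇^2φ at z, giving a w with zR^2w and yR^3w.
First-order correspondent: ∀x ∀y ∀z ((xRy ∧ xR²z) → ∃w (yR³w ∧ zR²w)).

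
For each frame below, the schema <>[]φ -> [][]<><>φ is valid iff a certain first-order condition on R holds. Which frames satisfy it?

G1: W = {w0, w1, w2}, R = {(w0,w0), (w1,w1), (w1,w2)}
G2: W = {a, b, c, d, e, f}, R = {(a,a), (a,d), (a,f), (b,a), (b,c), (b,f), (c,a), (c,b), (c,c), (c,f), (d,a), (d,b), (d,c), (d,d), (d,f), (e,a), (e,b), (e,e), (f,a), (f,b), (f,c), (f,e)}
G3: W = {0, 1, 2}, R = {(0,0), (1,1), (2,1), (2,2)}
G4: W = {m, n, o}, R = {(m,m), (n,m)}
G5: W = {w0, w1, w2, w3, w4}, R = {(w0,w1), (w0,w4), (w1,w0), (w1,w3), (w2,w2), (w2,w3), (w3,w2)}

G2, G3, G4

This is the axiom for a generalized confluence (Geach) condition; its first-order frame correspondent is forall x forall y forall z ((xRy & x R^2 z) -> exists w (yRw & z R^2 w)).
G1: fails — w1Rw1, w1R²w2 but no w with w1Rw and w2R²w.
G2: holds.
G3: holds.
G4: holds.
G5: fails — w0Rw4, w0R²w0 but no w with w4Rw and w0R²w.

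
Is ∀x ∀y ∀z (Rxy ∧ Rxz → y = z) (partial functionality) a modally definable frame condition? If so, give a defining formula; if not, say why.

Yes — defined by ◇r → □r

Yes: it is partial functionality, defined by the CD schema ◇r → □r.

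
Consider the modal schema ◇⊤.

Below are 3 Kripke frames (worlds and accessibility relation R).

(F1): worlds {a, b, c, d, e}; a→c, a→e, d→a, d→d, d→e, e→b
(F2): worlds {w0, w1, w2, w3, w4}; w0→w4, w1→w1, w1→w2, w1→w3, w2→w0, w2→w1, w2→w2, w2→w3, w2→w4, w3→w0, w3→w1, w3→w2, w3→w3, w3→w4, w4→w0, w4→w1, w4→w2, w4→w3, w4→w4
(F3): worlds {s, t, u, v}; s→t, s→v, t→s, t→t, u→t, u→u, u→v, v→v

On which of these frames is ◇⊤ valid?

(F2), (F3)

The schema corresponds to seriality: ∀x ∃y Rxy.
(F1): fails — world b has no successor.
(F2): holds.
(F3): holds.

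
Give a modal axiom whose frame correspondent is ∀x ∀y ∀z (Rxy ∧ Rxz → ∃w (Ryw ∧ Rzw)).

◇□ψ → □◇ψ

A defining formula is ◇□ψ → □◇ψ (the .2 axiom).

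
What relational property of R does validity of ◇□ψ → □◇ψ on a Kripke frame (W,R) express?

Suppose ◇□ψ→□◇ψ is valid. Take Rxy, Rxz and set V(ψ)={w : Ryw}. Then □ψ at y so ◇□ψ at x, so □◇ψ at x, so ◇ψ at z, giving w with Rzw and Ryw.
The converse is a direct semantic check.
Frame condition: ∀x ∀y ∀z (Rxy ∧ Rxz → ∃w (Ryw ∧ Rzw)).

convergence: ∀x ∀y ∀z (Rxy ∧ Rxz → ∃w (Ryw ∧ Rzw))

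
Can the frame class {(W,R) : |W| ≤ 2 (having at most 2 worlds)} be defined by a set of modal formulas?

Any modally definable frame class is closed under disjoint unions.
Any modal formula valid on each of 3 disjoint one-world frames is valid on their disjoint union (validity is preserved under disjoint unions). Each one-world frame has |W|=1≤2, but the union has |W|=3.
Hence having at most 2 worlds is not modally definable.

No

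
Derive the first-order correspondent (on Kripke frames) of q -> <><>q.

This is a Sahlqvist (Geach-type) schema ◇^0□^0q → □^0◇^2q.
Minimal-valuation argument: fix x; take any y with xR^0y and any z with xR^0z. Set V(q) to the set of worlds R-reachable from y in exactly 0 steps. Then □^0q holds at y, so the antecedent holds at x; validity forces ◇^2q at z, giving a w with zR^2w and yR^0w.
First-order correspondent: forall x exists w (x = w & x R^2 w).

forall x exists w (x = w & x R^2 w)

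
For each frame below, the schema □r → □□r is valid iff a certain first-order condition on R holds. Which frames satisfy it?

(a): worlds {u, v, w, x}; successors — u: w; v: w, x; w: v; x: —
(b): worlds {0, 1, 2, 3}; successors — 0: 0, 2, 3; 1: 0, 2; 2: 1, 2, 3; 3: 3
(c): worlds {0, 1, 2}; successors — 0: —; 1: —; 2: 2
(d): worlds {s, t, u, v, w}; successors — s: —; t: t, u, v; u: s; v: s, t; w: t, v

(c)

Frame correspondent (Sahlqvist): ∀x ∀y ∀z (Rxy ∧ Ryz → Rxz) — i.e. transitivity.
(a): fails — Ruw and Rwv but not Ruv.
(b): fails — R10 and R03 but not R13.
(c): holds.
(d): fails — Rwt and Rtu but not Rwu.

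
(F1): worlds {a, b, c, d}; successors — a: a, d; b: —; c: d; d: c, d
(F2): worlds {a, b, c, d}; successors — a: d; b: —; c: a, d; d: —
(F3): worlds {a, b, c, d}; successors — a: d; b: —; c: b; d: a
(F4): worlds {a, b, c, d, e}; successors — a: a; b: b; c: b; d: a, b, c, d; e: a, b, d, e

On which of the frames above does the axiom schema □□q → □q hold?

Frame correspondent (Sahlqvist): ∀x ∀y (Rxy → ∃z (Rxz ∧ Rzy)) — i.e. density.
(F1): condition met.
(F2): fails — Rca but no z with Rcz and Rza.
(F3): fails — Rad but no z with Raz and Rzd.
(F4): condition met.

(F1), (F4)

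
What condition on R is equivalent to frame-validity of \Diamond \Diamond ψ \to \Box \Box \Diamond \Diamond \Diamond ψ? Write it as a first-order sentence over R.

\forall x \forall y \forall z ((x R^2 y \wedge x R^2 z) \to \exists w (y = w \wedge z R^3 w))

This is a Sahlqvist (Geach-type) schema ◇^2□^0ψ → □^2◇^3ψ.
First-order correspondent: \forall x \forall y \forall z ((x R^2 y \wedge x R^2 z) \to \exists w (y = w \wedge z R^3 w)).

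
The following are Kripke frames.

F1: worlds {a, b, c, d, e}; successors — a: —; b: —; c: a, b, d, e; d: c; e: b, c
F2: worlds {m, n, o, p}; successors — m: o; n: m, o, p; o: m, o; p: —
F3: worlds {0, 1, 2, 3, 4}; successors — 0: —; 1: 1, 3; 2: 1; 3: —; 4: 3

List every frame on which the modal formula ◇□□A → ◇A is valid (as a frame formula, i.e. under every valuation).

none

The schema corresponds to a generalized confluence (Geach) condition: ∀x ∀y (xRy → ∃w (yR²w ∧ xRw)).
F1: fails — cRa but no w with aR²w and cRw.
F2: fails — nRp but no w with pR²w and nRw.
F3: fails — 1R3 but no w with 3R²w and 1Rw.
Valid on no frame.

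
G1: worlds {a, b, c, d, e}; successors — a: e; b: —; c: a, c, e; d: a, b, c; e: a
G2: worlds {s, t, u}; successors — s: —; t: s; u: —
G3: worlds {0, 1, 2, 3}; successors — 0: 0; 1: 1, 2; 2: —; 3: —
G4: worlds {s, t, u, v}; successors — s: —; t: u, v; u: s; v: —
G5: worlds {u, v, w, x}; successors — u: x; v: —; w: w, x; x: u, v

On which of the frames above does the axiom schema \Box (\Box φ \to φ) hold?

Frame correspondent (Sahlqvist): \forall x \forall y (Rxy \to Ryy) — i.e. shift-reflexivity.
G1: fails — Rea but not Raa.
G2: fails — Rts but not Rss.
G3: fails — R12 but not R22.
G4: fails — Rus but not Rss.
G5: fails — Rwx but not Rxx.
Valid on no frame.

none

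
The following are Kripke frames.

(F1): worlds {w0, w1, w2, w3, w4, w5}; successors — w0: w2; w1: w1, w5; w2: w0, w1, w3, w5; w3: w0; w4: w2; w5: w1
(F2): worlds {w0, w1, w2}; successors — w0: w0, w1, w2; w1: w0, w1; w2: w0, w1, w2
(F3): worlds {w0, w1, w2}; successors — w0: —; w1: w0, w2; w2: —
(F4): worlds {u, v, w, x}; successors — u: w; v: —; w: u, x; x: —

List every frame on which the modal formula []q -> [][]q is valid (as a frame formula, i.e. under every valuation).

The schema corresponds to transitivity: forall x forall y forall z (Rxy & Ryz -> Rxz).
(F1): fails — Rw3w0 and Rw0w2 but not Rw3w2.
(F2): fails — Rw1w0 and Rw0w2 but not Rw1w2.
(F3): holds.
(F4): fails — Rwu and Ruw but not Rww.
Valid on: (F3).

(F3)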